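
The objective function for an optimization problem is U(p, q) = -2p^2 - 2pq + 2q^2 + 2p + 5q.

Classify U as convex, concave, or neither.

U is quadratic, so its Hessian is the constant matrix H = [[-4, -2], [-2, 4]].
det(H) = -20, tr(H) = 0.
det(H) < 0, so H is indefinite: neither convex nor concave.

neither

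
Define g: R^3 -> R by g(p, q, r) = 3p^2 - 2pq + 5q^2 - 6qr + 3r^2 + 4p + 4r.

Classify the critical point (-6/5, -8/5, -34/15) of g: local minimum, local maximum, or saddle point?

local minimum

The Hessian is constant: H = [[6, -2, 0], [-2, 10, -6], [0, -6, 6]].
Leading principal minors: Δ₁ = 6, Δ₂ = 56, Δ₃ = 120.
All leading minors are positive, so H is positive definite: a local minimum.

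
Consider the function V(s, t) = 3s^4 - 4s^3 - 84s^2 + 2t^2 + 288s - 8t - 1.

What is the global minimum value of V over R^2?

V(s,t) separates as P(s) + Q(t) − 1, so its minimum is min P + min Q − 1.
P'(s) = 12(s - 3)(s - 2)(s + 4) vanishes at s ∈ {-4, 2, 3}; Q'(t) = 4(t - 2) vanishes at t ∈ {2}.
Local minima of P (where P''>0): P(-4)=-1472, P(3)=243. Local minima of Q: Q(2)=-8.
So the global minimum of V is P(-4) + Q(2) − 1 = -1472 − 8 − 1 = -1481, attained at (-4, 2).

-1481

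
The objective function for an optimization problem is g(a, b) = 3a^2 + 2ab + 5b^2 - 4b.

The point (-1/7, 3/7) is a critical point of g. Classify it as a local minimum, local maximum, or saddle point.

local minimum

The Hessian of g is constant: H = [[6, 2], [2, 10]].
det(H) = 6·10 − 2² = 56.
det(H) > 0 and tr(H) = 16 > 0, so H is positive definite and the point is a local minimum.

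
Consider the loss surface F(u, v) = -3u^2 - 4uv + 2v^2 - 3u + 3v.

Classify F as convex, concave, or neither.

F is quadratic, so its Hessian is the constant matrix H = [[-6, -4], [-4, 4]].
det(H) = -40, tr(H) = -2.
det(H) < 0, so H is indefinite: neither convex nor concave.

neither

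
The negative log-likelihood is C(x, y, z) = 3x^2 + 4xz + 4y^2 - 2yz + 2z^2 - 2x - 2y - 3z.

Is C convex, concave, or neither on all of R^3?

convex

C is quadratic, so its Hessian is the constant matrix H = [[6, 0, 4], [0, 8, -2], [4, -2, 4]].
Leading principal minors: 6, 48, 40.
All positive ⇒ H ≻ 0 ⇒ convex.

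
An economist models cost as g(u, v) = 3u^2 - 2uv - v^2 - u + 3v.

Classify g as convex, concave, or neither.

neither

g is quadratic, so its Hessian is the constant matrix H = [[6, -2], [-2, -2]].
det(H) = -16, tr(H) = 4.
det(H) < 0, so H is indefinite: neither convex nor concave.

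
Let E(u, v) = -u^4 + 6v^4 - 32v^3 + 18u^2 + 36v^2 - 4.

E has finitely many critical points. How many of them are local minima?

E separates as a function of u plus a function of v, so ∇E=0 decouples.
∂E/∂u = -4u(u - 3)(u + 3) = 0 at u ∈ {-3, 0, 3}; ∂E/∂v = 24v(v - 3)(v - 1) = 0 at v ∈ {0, 1, 3}.
The Hessian is diagonal: diag(E_uu, E_vv). Second derivatives: E_uu(-3)=-72, E_uu(0)=36, E_uu(3)=-72; E_vv(0)=72, E_vv(1)=-48, E_vv(3)=144.
Local minima occur where both diagonal entries positive: (0, 0), (0, 3). Count: 2.

2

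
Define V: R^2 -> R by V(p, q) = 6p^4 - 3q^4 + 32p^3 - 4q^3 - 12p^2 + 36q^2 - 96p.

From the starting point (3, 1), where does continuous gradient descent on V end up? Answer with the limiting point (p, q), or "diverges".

V is separable, so gradient descent decouples: p follows -∂V/∂p, q follows -∂V/∂q.
∂V/∂p = 24(p - 1)(p + 1)(p + 4); at p=3 this is 1344, so p decreases.
∂V/∂q = -12q(q - 2)(q + 3); at q=1 this is 48, so q decreases.
p converges to its nearest critical value 1 (a local min of the p-part); q converges to 0. The iterate converges to (1, 0).

(1, 0)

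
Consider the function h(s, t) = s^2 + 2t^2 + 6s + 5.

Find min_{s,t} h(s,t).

-4

h(s,t) separates as P(s) + Q(t) + 5, so its minimum is min P + min Q + 5.
P'(s) = 2s + 6 vanishes at s ∈ {-3}; Q'(t) = 4t vanishes at t ∈ {0}.
Local minima of P (where P''>0): P(-3)=-9. Local minima of Q: Q(0)=0.
So the global minimum of h is P(-3) + Q(0) + 5 = -9 + 0 + 5 = -4, attained at (-3, 0).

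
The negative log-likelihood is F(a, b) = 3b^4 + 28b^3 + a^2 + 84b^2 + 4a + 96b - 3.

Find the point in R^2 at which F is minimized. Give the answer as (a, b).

F(a,b) separates as P(a) + Q(b) − 3, so its minimum is min P + min Q − 3.
P'(a) = 2a + 4 vanishes at a ∈ {-2}; Q'(b) = 12(b + 1)(b + 2)(b + 4) vanishes at b ∈ {-4, -2, -1}.
Local minima of P (where P''>0): P(-2)=-4. Local minima of Q: Q(-4)=-64, Q(-1)=-37.
So the global minimum of F is P(-2) + Q(-4) − 3 = -4 − 64 − 3 = -71, attained at (-2, -4).

(-2, -4)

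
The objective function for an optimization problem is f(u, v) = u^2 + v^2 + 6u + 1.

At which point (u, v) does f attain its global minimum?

(-3, 0)

f(u,v) separates as P(u) + Q(v) + 1, so its minimum is min P + min Q + 1.
P'(u) = 2u + 6 vanishes at u ∈ {-3}; Q'(v) = 2v vanishes at v ∈ {0}.
Local minima of P (where P''>0): P(-3)=-9. Local minima of Q: Q(0)=0.
So the global minimum of f is P(-3) + Q(0) + 1 = -9 + 0 + 1 = -8, attained at (-3, 0).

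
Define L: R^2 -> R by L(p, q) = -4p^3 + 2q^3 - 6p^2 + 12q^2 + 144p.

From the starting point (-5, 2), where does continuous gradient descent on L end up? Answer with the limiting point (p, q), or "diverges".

L is separable, so gradient descent decouples: p follows -∂L/∂p, q follows -∂L/∂q.
∂L/∂p = -12(p - 3)(p + 4); at p=-5 this is -96, so p increases.
∂L/∂q = 6q(q + 4); at q=2 this is 72, so q decreases.
p converges to its nearest critical value -4 (a local min of the p-part); q converges to 0. The iterate converges to (-4, 0).

(-4, 0)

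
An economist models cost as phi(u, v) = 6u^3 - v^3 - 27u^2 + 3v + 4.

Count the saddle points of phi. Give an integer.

2

phi separates as a function of u plus a function of v, so ∇phi=0 decouples.
∂phi/∂u = 18u(u - 3) = 0 at u ∈ {0, 3}; ∂phi/∂v = -3(v - 1)(v + 1) = 0 at v ∈ {-1, 1}.
The Hessian is diagonal: diag(phi_uu, phi_vv). Second derivatives: phi_uu(0)=-54, phi_uu(3)=54; phi_vv(-1)=6, phi_vv(1)=-6.
Saddle points occur where the two diagonal entries have opposite signs: (0, -1), (3, 1). Count: 2.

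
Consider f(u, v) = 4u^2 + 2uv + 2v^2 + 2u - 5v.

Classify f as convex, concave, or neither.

f is quadratic, so its Hessian is the constant matrix H = [[8, 2], [2, 4]].
det(H) = 28, tr(H) = 12.
det(H) > 0 and tr(H) > 0, so H is positive definite everywhere: convex.

convex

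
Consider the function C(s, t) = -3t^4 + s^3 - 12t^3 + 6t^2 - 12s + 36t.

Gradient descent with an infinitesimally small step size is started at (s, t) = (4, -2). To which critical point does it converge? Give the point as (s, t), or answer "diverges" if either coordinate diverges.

(2, -1)

C is separable, so gradient descent decouples: s follows -∂C/∂s, t follows -∂C/∂t.
∂C/∂s = 3(s - 2)(s + 2); at s=4 this is 36, so s decreases.
∂C/∂t = -12(t - 1)(t + 1)(t + 3); at t=-2 this is -36, so t increases.
s converges to its nearest critical value 2 (a local min of the s-part); t converges to -1. The iterate converges to (2, -1).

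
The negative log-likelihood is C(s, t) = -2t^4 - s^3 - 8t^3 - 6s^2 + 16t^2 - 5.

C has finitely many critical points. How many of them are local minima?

1

C separates as a function of s plus a function of t, so ∇C=0 decouples.
∂C/∂s = -3s(s + 4) = 0 at s ∈ {-4, 0}; ∂C/∂t = -8t(t - 1)(t + 4) = 0 at t ∈ {-4, 0, 1}.
The Hessian is diagonal: diag(C_ss, C_tt). Second derivatives: C_ss(-4)=12, C_ss(0)=-12; C_tt(-4)=-160, C_tt(0)=32, C_tt(1)=-40.
Local minima occur where both diagonal entries positive: (-4, 0). Count: 1.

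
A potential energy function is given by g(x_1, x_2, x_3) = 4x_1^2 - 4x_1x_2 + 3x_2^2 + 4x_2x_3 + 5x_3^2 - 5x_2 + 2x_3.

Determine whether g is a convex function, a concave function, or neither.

g is quadratic, so its Hessian is the constant matrix H = [[8, -4, 0], [-4, 6, 4], [0, 4, 10]].
Leading principal minors: 8, 32, 192.
All positive ⇒ H ≻ 0 ⇒ convex.

convex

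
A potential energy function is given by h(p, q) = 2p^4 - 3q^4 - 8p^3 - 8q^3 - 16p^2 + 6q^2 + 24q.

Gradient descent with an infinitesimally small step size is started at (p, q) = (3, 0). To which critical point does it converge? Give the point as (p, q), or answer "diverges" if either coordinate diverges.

(4, -1)

h is separable, so gradient descent decouples: p follows -∂h/∂p, q follows -∂h/∂q.
∂h/∂p = 8p(p - 4)(p + 1); at p=3 this is -96, so p increases.
∂h/∂q = -12(q - 1)(q + 1)(q + 2); at q=0 this is 24, so q decreases.
p converges to its nearest critical value 4 (a local min of the p-part); q converges to -1. The iterate converges to (4, -1).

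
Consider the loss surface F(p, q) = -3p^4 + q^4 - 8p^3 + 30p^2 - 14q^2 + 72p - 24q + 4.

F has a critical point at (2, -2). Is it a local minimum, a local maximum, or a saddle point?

saddle point

The mixed partial ∂²F/∂p∂q is 0, so the Hessian at any point is diag(F_pp, F_qq) = diag(12(-3p^2 - 4p + 5), 4(3q^2 - 7)).
At (2, -2): H = diag(-180, 20).
The eigenvalues have opposite signs, so H is indefinite: a saddle point.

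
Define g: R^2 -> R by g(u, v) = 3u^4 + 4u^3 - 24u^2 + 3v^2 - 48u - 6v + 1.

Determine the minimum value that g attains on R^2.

g(u,v) separates as P(u) + Q(v) + 1, so its minimum is min P + min Q + 1.
P'(u) = 12(u - 2)(u + 1)(u + 2) vanishes at u ∈ {-2, -1, 2}; Q'(v) = 6v - 6 vanishes at v ∈ {1}.
Local minima of P (where P''>0): P(-2)=16, P(2)=-112. Local minima of Q: Q(1)=-3.
So the global minimum of g is P(2) + Q(1) + 1 = -112 − 3 + 1 = -114, attained at (2, 1).

-114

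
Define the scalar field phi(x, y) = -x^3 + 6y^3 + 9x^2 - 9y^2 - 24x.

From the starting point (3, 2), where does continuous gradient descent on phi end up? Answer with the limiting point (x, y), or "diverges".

(2, 1)

phi is separable, so gradient descent decouples: x follows -∂phi/∂x, y follows -∂phi/∂y.
∂phi/∂x = -3(x - 4)(x - 2); at x=3 this is 3, so x decreases.
∂phi/∂y = 18y(y - 1); at y=2 this is 36, so y decreases.
x converges to its nearest critical value 2 (a local min of the x-part); y converges to 1. The iterate converges to (2, 1).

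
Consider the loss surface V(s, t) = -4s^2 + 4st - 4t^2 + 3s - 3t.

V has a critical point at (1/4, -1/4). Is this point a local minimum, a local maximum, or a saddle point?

The Hessian of V is constant: H = [[-8, 4], [4, -8]].
det(H) = (-8)·(-8) − 4² = 48.
det(H) > 0 and tr(H) = -16 < 0, so H is negative definite and the point is a local maximum.

local maximum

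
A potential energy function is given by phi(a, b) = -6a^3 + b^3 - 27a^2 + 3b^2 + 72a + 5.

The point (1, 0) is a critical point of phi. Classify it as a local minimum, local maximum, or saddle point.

saddle point

The mixed partial ∂²phi/∂a∂b is 0, so the Hessian at any point is diag(phi_aa, phi_bb) = diag(-18(2a + 3), 6(b + 1)).
At (1, 0): H = diag(-90, 6).
The eigenvalues have opposite signs, so H is indefinite: a saddle point.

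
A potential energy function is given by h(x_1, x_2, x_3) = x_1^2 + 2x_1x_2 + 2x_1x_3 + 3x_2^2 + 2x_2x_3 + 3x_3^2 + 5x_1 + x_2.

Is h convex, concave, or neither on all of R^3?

h is quadratic, so its Hessian is the constant matrix H = [[2, 2, 2], [2, 6, 2], [2, 2, 6]].
Leading principal minors: 2, 8, 32.
All positive ⇒ H ≻ 0 ⇒ convex.

convex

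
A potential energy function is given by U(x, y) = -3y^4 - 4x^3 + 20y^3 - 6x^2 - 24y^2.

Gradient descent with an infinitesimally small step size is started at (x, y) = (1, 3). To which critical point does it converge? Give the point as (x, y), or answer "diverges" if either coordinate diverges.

diverges

U is separable, so gradient descent decouples: x follows -∂U/∂x, y follows -∂U/∂y.
∂U/∂x = -12x(x + 1); at x=1 this is -24, so x increases.
∂U/∂y = -12y(y - 4)(y - 1); at y=3 this is 72, so y decreases.
The x-coordinate has no critical point in that direction and runs off to infinity.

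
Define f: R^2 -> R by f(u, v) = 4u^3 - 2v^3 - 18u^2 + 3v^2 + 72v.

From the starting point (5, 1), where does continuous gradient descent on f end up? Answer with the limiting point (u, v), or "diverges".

f is separable, so gradient descent decouples: u follows -∂f/∂u, v follows -∂f/∂v.
∂f/∂u = 12u(u - 3); at u=5 this is 120, so u decreases.
∂f/∂v = -6(v - 4)(v + 3); at v=1 this is 72, so v decreases.
u converges to its nearest critical value 3 (a local min of the u-part); v converges to -3. The iterate converges to (3, -3).

(3, -3)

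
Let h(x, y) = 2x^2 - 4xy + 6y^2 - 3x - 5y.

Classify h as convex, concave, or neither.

convex

h is quadratic, so its Hessian is the constant matrix H = [[4, -4], [-4, 12]].
det(H) = 32, tr(H) = 16.
det(H) > 0 and tr(H) > 0, so H is positive definite everywhere: convex.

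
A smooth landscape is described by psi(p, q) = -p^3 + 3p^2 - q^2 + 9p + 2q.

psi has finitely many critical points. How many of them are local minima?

psi separates as a function of p plus a function of q, so ∇psi=0 decouples.
∂psi/∂p = -3(p - 3)(p + 1) = 0 at p ∈ {-1, 3}; ∂psi/∂q = -2(q - 1) = 0 at q ∈ {1}.
The Hessian is diagonal: diag(psi_pp, psi_qq). Second derivatives: psi_pp(-1)=12, psi_pp(3)=-12; psi_qq(1)=-2.
Local minima occur where both diagonal entries positive: none. Count: 0.

0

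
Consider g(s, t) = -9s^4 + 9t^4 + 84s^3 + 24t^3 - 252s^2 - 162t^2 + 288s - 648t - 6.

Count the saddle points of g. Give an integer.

g separates as a function of s plus a function of t, so ∇g=0 decouples.
∂g/∂s = -36(s - 4)(s - 2)(s - 1) = 0 at s ∈ {1, 2, 4}; ∂g/∂t = 36(t - 3)(t + 2)(t + 3) = 0 at t ∈ {-3, -2, 3}.
The Hessian is diagonal: diag(g_ss, g_tt). Second derivatives: g_ss(1)=-108, g_ss(2)=72, g_ss(4)=-216; g_tt(-3)=216, g_tt(-2)=-180, g_tt(3)=1080.
Saddle points occur where the two diagonal entries have opposite signs: (1, -3), (1, 3), (2, -2), (4, -3), (4, 3). Count: 5.

5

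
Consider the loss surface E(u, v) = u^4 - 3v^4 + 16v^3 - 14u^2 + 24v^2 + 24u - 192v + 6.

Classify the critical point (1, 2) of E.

The mixed partial ∂²E/∂u∂v is 0, so the Hessian at any point is diag(E_uu, E_vv) = diag(4(3u^2 - 7), 12(-3v^2 + 8v + 4)).
At (1, 2): H = diag(-16, 96).
The eigenvalues have opposite signs, so H is indefinite: a saddle point.

saddle point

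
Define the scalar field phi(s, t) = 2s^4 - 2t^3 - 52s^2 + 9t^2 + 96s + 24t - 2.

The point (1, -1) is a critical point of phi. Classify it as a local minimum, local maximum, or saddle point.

saddle point

The mixed partial ∂²phi/∂s∂t is 0, so the Hessian at any point is diag(phi_ss, phi_tt) = diag(8(3s^2 - 13), 6(-2t + 3)).
At (1, -1): H = diag(-80, 30).
The eigenvalues have opposite signs, so H is indefinite: a saddle point.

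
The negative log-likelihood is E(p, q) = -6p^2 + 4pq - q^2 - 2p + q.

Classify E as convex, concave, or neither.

E is quadratic, so its Hessian is the constant matrix H = [[-12, 4], [4, -2]].
det(H) = 8, tr(H) = -14.
det(H) > 0 and tr(H) < 0, so H is negative definite everywhere: concave.

concave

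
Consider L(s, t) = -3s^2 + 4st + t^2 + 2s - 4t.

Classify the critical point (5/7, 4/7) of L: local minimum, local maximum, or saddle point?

saddle point

The Hessian of L is constant: H = [[-6, 4], [4, 2]].
det(H) = (-6)·2 − 4² = -28.
Since det(H) < 0, H is indefinite and the critical point is a saddle point.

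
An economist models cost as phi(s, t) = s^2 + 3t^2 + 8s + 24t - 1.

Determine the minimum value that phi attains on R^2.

-65

phi(s,t) separates as P(s) + Q(t) − 1, so its minimum is min P + min Q − 1.
P'(s) = 2s + 8 vanishes at s ∈ {-4}; Q'(t) = 6(t + 4) vanishes at t ∈ {-4}.
Local minima of P (where P''>0): P(-4)=-16. Local minima of Q: Q(-4)=-48.
So the global minimum of phi is P(-4) + Q(-4) − 1 = -16 − 48 − 1 = -65, attained at (-4, -4).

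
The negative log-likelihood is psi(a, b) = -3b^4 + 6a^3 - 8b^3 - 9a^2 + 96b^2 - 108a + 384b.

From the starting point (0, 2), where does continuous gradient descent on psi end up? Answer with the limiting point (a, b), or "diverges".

(3, -2)

psi is separable, so gradient descent decouples: a follows -∂psi/∂a, b follows -∂psi/∂b.
∂psi/∂a = 18(a - 3)(a + 2); at a=0 this is -108, so a increases.
∂psi/∂b = -12(b - 4)(b + 2)(b + 4); at b=2 this is 576, so b decreases.
a converges to its nearest critical value 3 (a local min of the a-part); b converges to -2. The iterate converges to (3, -2).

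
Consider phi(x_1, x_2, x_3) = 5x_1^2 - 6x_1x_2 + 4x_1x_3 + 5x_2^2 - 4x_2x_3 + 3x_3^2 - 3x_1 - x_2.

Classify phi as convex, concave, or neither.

convex

phi is quadratic, so its Hessian is the constant matrix H = [[10, -6, 4], [-6, 10, -4], [4, -4, 6]].
Leading principal minors: 10, 64, 256.
All positive ⇒ H ≻ 0 ⇒ convex.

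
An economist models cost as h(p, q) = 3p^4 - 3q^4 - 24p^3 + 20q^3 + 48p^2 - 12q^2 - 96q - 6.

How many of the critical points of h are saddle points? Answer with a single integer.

h separates as a function of p plus a function of q, so ∇h=0 decouples.
∂h/∂p = 12p(p - 4)(p - 2) = 0 at p ∈ {0, 2, 4}; ∂h/∂q = -12(q - 4)(q - 2)(q + 1) = 0 at q ∈ {-1, 2, 4}.
The Hessian is diagonal: diag(h_pp, h_qq). Second derivatives: h_pp(0)=96, h_pp(2)=-48, h_pp(4)=96; h_qq(-1)=-180, h_qq(2)=72, h_qq(4)=-120.
Saddle points occur where the two diagonal entries have opposite signs: (0, -1), (0, 4), (2, 2), (4, -1), (4, 4). Count: 5.

5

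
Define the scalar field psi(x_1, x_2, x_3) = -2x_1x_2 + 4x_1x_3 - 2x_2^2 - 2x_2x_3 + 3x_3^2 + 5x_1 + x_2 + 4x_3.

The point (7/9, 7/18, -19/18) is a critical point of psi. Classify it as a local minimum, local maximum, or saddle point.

saddle point

The Hessian is constant: H = [[0, -2, 4], [-2, -4, -2], [4, -2, 6]].
Leading principal minors: Δ₁ = 0, Δ₂ = -4, Δ₃ = 72.
The minors fit neither the all-positive nor the alternating-sign pattern, so H is indefinite: a saddle point.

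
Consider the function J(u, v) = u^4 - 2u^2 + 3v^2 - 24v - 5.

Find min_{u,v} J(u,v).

-54

J(u,v) separates as P(u) + Q(v) − 5, so its minimum is min P + min Q − 5.
P'(u) = 4u(u - 1)(u + 1) vanishes at u ∈ {-1, 0, 1}; Q'(v) = 6v - 24 vanishes at v ∈ {4}.
Local minima of P (where P''>0): P(-1)=-1, P(1)=-1. Local minima of Q: Q(4)=-48.
So the global minimum of J is P(-1) + Q(4) − 5 = -1 − 48 − 5 = -54, attained at (-1, 4).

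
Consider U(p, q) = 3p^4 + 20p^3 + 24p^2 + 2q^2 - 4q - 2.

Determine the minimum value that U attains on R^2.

-132

U(p,q) separates as A(p) + B(q) − 2, so its minimum is min A + min B − 2.
A'(p) = 12p(p + 1)(p + 4) vanishes at p ∈ {-4, -1, 0}; B'(q) = 4q - 4 vanishes at q ∈ {1}.
Local minima of A (where A''>0): A(-4)=-128, A(0)=0. Local minima of B: B(1)=-2.
So the global minimum of U is A(-4) + B(1) − 2 = -128 − 2 − 2 = -132, attained at (-4, 1).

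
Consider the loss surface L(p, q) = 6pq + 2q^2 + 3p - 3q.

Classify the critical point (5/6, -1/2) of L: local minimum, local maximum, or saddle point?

The Hessian of L is constant: H = [[0, 6], [6, 4]].
det(H) = 0·4 − 6² = -36.
Since det(H) < 0, H is indefinite and the critical point is a saddle point.

saddle point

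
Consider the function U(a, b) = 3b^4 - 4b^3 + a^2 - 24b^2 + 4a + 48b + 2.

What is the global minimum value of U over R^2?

-114

U(a,b) separates as P(a) + Q(b) + 2, so its minimum is min P + min Q + 2.
P'(a) = 2a + 4 vanishes at a ∈ {-2}; Q'(b) = 12(b - 2)(b - 1)(b + 2) vanishes at b ∈ {-2, 1, 2}.
Local minima of P (where P''>0): P(-2)=-4. Local minima of Q: Q(-2)=-112, Q(2)=16.
So the global minimum of U is P(-2) + Q(-2) + 2 = -4 − 112 + 2 = -114, attained at (-2, -2).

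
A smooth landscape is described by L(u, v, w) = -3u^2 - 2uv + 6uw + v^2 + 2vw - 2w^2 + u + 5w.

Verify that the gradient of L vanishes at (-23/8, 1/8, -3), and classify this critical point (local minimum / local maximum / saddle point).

saddle point

∇L = (-6u - 2v + 6w + 1, -2u + 2v + 2w, 6u + 2v - 4w + 5); substituting (-23/8, 1/8, -3) gives ∇L = (0, 0, 0), so (-23/8, 1/8, -3) is indeed a critical point.
The Hessian is constant: H = [[-6, -2, 6], [-2, 2, 2], [6, 2, -4]].
Leading principal minors: Δ₁ = -6, Δ₂ = -16, Δ₃ = -32.
The minors fit neither the all-positive nor the alternating-sign pattern, so H is indefinite: a saddle point.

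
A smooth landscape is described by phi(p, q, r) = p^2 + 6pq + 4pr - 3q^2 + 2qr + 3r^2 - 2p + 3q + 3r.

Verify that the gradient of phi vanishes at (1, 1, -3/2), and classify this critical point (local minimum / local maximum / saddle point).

saddle point

∇phi = (2p + 6q + 4r - 2, 6p - 6q + 2r + 3, 4p + 2q + 6r + 3); substituting (1, 1, -3/2) gives ∇phi = (0, 0, 0), so (1, 1, -3/2) is indeed a critical point.
The Hessian is constant: H = [[2, 6, 4], [6, -6, 2], [4, 2, 6]].
Leading principal minors: Δ₁ = 2, Δ₂ = -48, Δ₃ = -104.
The minors fit neither the all-positive nor the alternating-sign pattern, so H is indefinite: a saddle point.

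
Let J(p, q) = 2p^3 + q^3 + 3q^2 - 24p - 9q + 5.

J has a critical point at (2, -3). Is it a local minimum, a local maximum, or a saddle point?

saddle point

The mixed partial ∂²J/∂p∂q is 0, so the Hessian at any point is diag(J_pp, J_qq) = diag(12p, 6(q + 1)).
At (2, -3): H = diag(24, -12).
The eigenvalues have opposite signs, so H is indefinite: a saddle point.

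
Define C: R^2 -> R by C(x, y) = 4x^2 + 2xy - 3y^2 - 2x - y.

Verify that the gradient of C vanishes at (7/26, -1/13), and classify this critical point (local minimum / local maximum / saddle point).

∇C = (8x + 2y - 2, 2x - 6y - 1); substituting (7/26, -1/13) gives ∇C = (0, 0), so (7/26, -1/13) is indeed a critical point.
The Hessian of C is constant: H = [[8, 2], [2, -6]].
det(H) = 8·(-6) − 2² = -52.
Since det(H) < 0, H is indefinite and the critical point is a saddle point.

saddle point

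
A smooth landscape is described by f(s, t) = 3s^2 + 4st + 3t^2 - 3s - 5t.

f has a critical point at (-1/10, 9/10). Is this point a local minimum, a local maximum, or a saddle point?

local minimum

The Hessian of f is constant: H = [[6, 4], [4, 6]].
det(H) = 6·6 − 4² = 20.
det(H) > 0 and tr(H) = 12 > 0, so H is positive definite and the point is a local minimum.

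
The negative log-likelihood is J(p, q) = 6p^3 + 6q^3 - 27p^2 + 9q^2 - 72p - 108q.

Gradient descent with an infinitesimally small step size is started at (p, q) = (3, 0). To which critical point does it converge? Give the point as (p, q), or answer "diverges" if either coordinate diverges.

J is separable, so gradient descent decouples: p follows -∂J/∂p, q follows -∂J/∂q.
∂J/∂p = 18(p - 4)(p + 1); at p=3 this is -72, so p increases.
∂J/∂q = 18(q - 2)(q + 3); at q=0 this is -108, so q increases.
p converges to its nearest critical value 4 (a local min of the p-part); q converges to 2. The iterate converges to (4, 2).

(4, 2)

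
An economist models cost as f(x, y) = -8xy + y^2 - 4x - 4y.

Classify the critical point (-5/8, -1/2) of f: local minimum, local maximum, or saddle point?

saddle point

The Hessian of f is constant: H = [[0, -8], [-8, 2]].
det(H) = 0·2 − (-8)² = -64.
Since det(H) < 0, H is indefinite and the critical point is a saddle point.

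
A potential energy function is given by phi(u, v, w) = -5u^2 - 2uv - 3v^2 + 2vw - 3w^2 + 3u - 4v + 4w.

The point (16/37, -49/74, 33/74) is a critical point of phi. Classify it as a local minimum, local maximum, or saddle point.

The Hessian is constant: H = [[-10, -2, 0], [-2, -6, 2], [0, 2, -6]].
Leading principal minors: Δ₁ = -10, Δ₂ = 56, Δ₃ = -296.
The minors alternate sign starting negative (−, +, −), so H is negative definite: a local maximum.

local maximum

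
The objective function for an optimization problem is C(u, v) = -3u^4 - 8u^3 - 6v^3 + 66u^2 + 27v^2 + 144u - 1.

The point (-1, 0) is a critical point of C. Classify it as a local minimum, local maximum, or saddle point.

local minimum

The mixed partial ∂²C/∂u∂v is 0, so the Hessian at any point is diag(C_uu, C_vv) = diag(12(-3u^2 - 4u + 11), 18(-2v + 3)).
At (-1, 0): H = diag(144, 54).
Both eigenvalues are positive, so H is positive definite: a local minimum.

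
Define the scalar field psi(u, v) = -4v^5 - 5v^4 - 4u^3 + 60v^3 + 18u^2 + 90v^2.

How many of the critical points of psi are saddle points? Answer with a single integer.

psi separates as a function of u plus a function of v, so ∇psi=0 decouples.
∂psi/∂u = -12u(u - 3) = 0 at u ∈ {0, 3}; ∂psi/∂v = -20v(v - 3)(v + 1)(v + 3) = 0 at v ∈ {-3, -1, 0, 3}.
The Hessian is diagonal: diag(psi_uu, psi_vv). Second derivatives: psi_uu(0)=36, psi_uu(3)=-36; psi_vv(-3)=720, psi_vv(-1)=-160, psi_vv(0)=180, psi_vv(3)=-1440.
Saddle points occur where the two diagonal entries have opposite signs: (0, -1), (0, 3), (3, -3), (3, 0). Count: 4.

4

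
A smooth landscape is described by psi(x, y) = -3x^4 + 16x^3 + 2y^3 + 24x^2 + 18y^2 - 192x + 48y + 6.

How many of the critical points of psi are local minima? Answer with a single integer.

psi separates as a function of x plus a function of y, so ∇psi=0 decouples.
∂psi/∂x = -12(x - 4)(x - 2)(x + 2) = 0 at x ∈ {-2, 2, 4}; ∂psi/∂y = 6(y + 2)(y + 4) = 0 at y ∈ {-4, -2}.
The Hessian is diagonal: diag(psi_xx, psi_yy). Second derivatives: psi_xx(-2)=-288, psi_xx(2)=96, psi_xx(4)=-144; psi_yy(-4)=-12, psi_yy(-2)=12.
Local minima occur where both diagonal entries positive: (2, -2). Count: 1.

1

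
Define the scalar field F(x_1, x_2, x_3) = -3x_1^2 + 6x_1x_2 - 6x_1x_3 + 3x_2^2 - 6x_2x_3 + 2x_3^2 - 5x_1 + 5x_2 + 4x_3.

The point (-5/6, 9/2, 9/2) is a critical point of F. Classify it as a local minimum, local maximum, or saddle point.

saddle point

The Hessian is constant: H = [[-6, 6, -6], [6, 6, -6], [-6, -6, 4]].
Leading principal minors: Δ₁ = -6, Δ₂ = -72, Δ₃ = 144.
The minors fit neither the all-positive nor the alternating-sign pattern, so H is indefinite: a saddle point.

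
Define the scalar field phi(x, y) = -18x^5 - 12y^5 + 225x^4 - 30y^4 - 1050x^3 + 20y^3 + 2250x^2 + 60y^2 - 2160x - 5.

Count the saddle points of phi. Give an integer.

phi separates as a function of x plus a function of y, so ∇phi=0 decouples.
∂phi/∂x = -90(x - 4)(x - 3)(x - 2)(x - 1) = 0 at x ∈ {1, 2, 3, 4}; ∂phi/∂y = -60y(y - 1)(y + 1)(y + 2) = 0 at y ∈ {-2, -1, 0, 1}.
The Hessian is diagonal: diag(phi_xx, phi_yy). Second derivatives: phi_xx(1)=540, phi_xx(2)=-180, phi_xx(3)=180, phi_xx(4)=-540; phi_yy(-2)=360, phi_yy(-1)=-120, phi_yy(0)=120, phi_yy(1)=-360.
Saddle points occur where the two diagonal entries have opposite signs: (1, -1), (1, 1), (2, -2), (2, 0), (3, -1), (3, 1), (4, -2), (4, 0). Count: 8.

8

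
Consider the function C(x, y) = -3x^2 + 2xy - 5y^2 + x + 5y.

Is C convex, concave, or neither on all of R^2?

concave

C is quadratic, so its Hessian is the constant matrix H = [[-6, 2], [2, -10]].
det(H) = 56, tr(H) = -16.
det(H) > 0 and tr(H) < 0, so H is negative definite everywhere: concave.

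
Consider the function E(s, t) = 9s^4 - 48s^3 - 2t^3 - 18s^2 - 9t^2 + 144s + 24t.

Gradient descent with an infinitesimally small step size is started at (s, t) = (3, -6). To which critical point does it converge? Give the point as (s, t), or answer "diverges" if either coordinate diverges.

E is separable, so gradient descent decouples: s follows -∂E/∂s, t follows -∂E/∂t.
∂E/∂s = 36(s - 4)(s - 1)(s + 1); at s=3 this is -288, so s increases.
∂E/∂t = -6(t - 1)(t + 4); at t=-6 this is -84, so t increases.
s converges to its nearest critical value 4 (a local min of the s-part); t converges to -4. The iterate converges to (4, -4).

(4, -4)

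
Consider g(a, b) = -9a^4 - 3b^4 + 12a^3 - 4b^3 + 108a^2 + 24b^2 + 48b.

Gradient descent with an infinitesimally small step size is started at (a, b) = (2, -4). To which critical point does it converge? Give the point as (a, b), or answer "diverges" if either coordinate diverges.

diverges

g is separable, so gradient descent decouples: a follows -∂g/∂a, b follows -∂g/∂b.
∂g/∂a = -36a(a - 3)(a + 2); at a=2 this is 288, so a decreases.
∂g/∂b = -12(b - 2)(b + 1)(b + 2); at b=-4 this is 432, so b decreases.
The b-coordinate has no critical point in that direction and runs off to infinity.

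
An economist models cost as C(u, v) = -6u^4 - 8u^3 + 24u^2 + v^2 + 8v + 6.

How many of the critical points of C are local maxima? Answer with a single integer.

0

C separates as a function of u plus a function of v, so ∇C=0 decouples.
∂C/∂u = -24u(u - 1)(u + 2) = 0 at u ∈ {-2, 0, 1}; ∂C/∂v = 2(v + 4) = 0 at v ∈ {-4}.
The Hessian is diagonal: diag(C_uu, C_vv). Second derivatives: C_uu(-2)=-144, C_uu(0)=48, C_uu(1)=-72; C_vv(-4)=2.
Local maxima occur where both diagonal entries negative: none. Count: 0.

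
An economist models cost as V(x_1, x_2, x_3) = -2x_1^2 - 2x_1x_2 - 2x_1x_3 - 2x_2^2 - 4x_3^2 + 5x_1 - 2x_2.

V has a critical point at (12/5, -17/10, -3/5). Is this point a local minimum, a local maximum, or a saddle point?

local maximum

The Hessian is constant: H = [[-4, -2, -2], [-2, -4, 0], [-2, 0, -8]].
Leading principal minors: Δ₁ = -4, Δ₂ = 12, Δ₃ = -80.
The minors alternate sign starting negative (−, +, −), so H is negative definite: a local maximum.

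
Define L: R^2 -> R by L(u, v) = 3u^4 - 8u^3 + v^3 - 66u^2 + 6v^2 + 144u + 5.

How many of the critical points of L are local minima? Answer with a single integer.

L separates as a function of u plus a function of v, so ∇L=0 decouples.
∂L/∂u = 12(u - 4)(u - 1)(u + 3) = 0 at u ∈ {-3, 1, 4}; ∂L/∂v = 3v(v + 4) = 0 at v ∈ {-4, 0}.
The Hessian is diagonal: diag(L_uu, L_vv). Second derivatives: L_uu(-3)=336, L_uu(1)=-144, L_uu(4)=252; L_vv(-4)=-12, L_vv(0)=12.
Local minima occur where both diagonal entries positive: (-3, 0), (4, 0). Count: 2.

2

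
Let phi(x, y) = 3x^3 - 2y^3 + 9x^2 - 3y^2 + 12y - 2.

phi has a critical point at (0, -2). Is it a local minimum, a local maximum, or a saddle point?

The mixed partial ∂²phi/∂x∂y is 0, so the Hessian at any point is diag(phi_xx, phi_yy) = diag(18(x + 1), -6(2y + 1)).
At (0, -2): H = diag(18, 18).
Both eigenvalues are positive, so H is positive definite: a local minimum.

local minimum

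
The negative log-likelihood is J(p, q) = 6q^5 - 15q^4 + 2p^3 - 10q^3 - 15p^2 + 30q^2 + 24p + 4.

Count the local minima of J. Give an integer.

J separates as a function of p plus a function of q, so ∇J=0 decouples.
∂J/∂p = 6(p - 4)(p - 1) = 0 at p ∈ {1, 4}; ∂J/∂q = 30q(q - 2)(q - 1)(q + 1) = 0 at q ∈ {-1, 0, 1, 2}.
The Hessian is diagonal: diag(J_pp, J_qq). Second derivatives: J_pp(1)=-18, J_pp(4)=18; J_qq(-1)=-180, J_qq(0)=60, J_qq(1)=-60, J_qq(2)=180.
Local minima occur where both diagonal entries positive: (4, 0), (4, 2). Count: 2.

2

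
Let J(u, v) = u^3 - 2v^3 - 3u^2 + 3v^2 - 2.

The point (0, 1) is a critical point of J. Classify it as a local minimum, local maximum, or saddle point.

local maximum

The mixed partial ∂²J/∂u∂v is 0, so the Hessian at any point is diag(J_uu, J_vv) = diag(6(u - 1), 6(-2v + 1)).
At (0, 1): H = diag(-6, -6).
Both eigenvalues are negative, so H is negative definite: a local maximum.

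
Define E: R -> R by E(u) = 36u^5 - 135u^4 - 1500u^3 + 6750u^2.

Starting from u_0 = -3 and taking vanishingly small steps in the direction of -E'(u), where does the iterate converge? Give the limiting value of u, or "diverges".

E'(u) = 180u(u - 5)(u - 3)(u + 5), so E'(-3) = -51840.
Gradient descent moves in the -E' direction, i.e. u is increasing.
The nearest critical point in that direction is u = 0, where E'' = 13500 > 0 (a local minimum). The iterate converges there.

0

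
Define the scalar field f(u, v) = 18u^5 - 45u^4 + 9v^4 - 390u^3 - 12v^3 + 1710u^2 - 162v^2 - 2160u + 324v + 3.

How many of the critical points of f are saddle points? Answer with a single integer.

f separates as a function of u plus a function of v, so ∇f=0 decouples.
∂f/∂u = 90(u - 3)(u - 2)(u - 1)(u + 4) = 0 at u ∈ {-4, 1, 2, 3}; ∂f/∂v = 36(v - 3)(v - 1)(v + 3) = 0 at v ∈ {-3, 1, 3}.
The Hessian is diagonal: diag(f_uu, f_vv). Second derivatives: f_uu(-4)=-18900, f_uu(1)=900, f_uu(2)=-540, f_uu(3)=1260; f_vv(-3)=864, f_vv(1)=-288, f_vv(3)=432.
Saddle points occur where the two diagonal entries have opposite signs: (-4, -3), (-4, 3), (1, 1), (2, -3), (2, 3), (3, 1). Count: 6.

6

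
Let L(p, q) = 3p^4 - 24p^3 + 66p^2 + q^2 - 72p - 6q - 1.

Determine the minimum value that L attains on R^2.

-37

L(p,q) separates as A(p) + B(q) − 1, so its minimum is min A + min B − 1.
A'(p) = 12(p - 3)(p - 2)(p - 1) vanishes at p ∈ {1, 2, 3}; B'(q) = 2q - 6 vanishes at q ∈ {3}.
Local minima of A (where A''>0): A(1)=-27, A(3)=-27. Local minima of B: B(3)=-9.
So the global minimum of L is A(1) + B(3) − 1 = -27 − 9 − 1 = -37, attained at (1, 3).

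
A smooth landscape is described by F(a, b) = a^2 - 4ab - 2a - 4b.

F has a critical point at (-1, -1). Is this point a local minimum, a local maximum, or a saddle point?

saddle point

The Hessian of F is constant: H = [[2, -4], [-4, 0]].
det(H) = 2·0 − (-4)² = -16.
Since det(H) < 0, H is indefinite and the critical point is a saddle point.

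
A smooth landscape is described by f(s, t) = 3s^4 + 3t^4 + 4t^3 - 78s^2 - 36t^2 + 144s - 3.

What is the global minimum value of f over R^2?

f(s,t) separates as P(s) + Q(t) − 3, so its minimum is min P + min Q − 3.
P'(s) = 12(s - 3)(s - 1)(s + 4) vanishes at s ∈ {-4, 1, 3}; Q'(t) = 12t(t - 2)(t + 3) vanishes at t ∈ {-3, 0, 2}.
Local minima of P (where P''>0): P(-4)=-1056, P(3)=-27. Local minima of Q: Q(-3)=-189, Q(2)=-64.
So the global minimum of f is P(-4) + Q(-3) − 3 = -1056 − 189 − 3 = -1248, attained at (-4, -3).

-1248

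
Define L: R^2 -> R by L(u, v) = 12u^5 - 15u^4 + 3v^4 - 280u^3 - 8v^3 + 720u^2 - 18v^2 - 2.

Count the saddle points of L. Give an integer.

6

L separates as a function of u plus a function of v, so ∇L=0 decouples.
∂L/∂u = 60u(u - 3)(u - 2)(u + 4) = 0 at u ∈ {-4, 0, 2, 3}; ∂L/∂v = 12v(v - 3)(v + 1) = 0 at v ∈ {-1, 0, 3}.
The Hessian is diagonal: diag(L_uu, L_vv). Second derivatives: L_uu(-4)=-10080, L_uu(0)=1440, L_uu(2)=-720, L_uu(3)=1260; L_vv(-1)=48, L_vv(0)=-36, L_vv(3)=144.
Saddle points occur where the two diagonal entries have opposite signs: (-4, -1), (-4, 3), (0, 0), (2, -1), (2, 3), (3, 0). Count: 6.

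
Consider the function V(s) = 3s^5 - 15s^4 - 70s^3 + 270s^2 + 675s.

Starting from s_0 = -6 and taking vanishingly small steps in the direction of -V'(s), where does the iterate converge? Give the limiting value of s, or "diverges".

diverges

V'(s) = 15(s - 5)(s - 3)(s + 1)(s + 3), so V'(-6) = 22275.
Gradient descent moves in the -V' direction, i.e. s is decreasing.
There is no critical point below s=-6, and V' keeps the same sign, so the iterate runs off to −∞.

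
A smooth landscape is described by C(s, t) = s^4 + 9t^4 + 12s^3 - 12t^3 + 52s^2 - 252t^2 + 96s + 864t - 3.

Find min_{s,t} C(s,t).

-4483

C(s,t) separates as P(s) + Q(t) − 3, so its minimum is min P + min Q − 3.
P'(s) = 4(s + 2)(s + 3)(s + 4) vanishes at s ∈ {-4, -3, -2}; Q'(t) = 36(t - 3)(t - 2)(t + 4) vanishes at t ∈ {-4, 2, 3}.
Local minima of P (where P''>0): P(-4)=-64, P(-2)=-64. Local minima of Q: Q(-4)=-4416, Q(3)=729.
So the global minimum of C is P(-4) + Q(-4) − 3 = -64 − 4416 − 3 = -4483, attained at (-4, -4).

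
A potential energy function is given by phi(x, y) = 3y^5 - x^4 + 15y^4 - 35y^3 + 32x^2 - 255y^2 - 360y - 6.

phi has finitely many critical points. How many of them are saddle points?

phi separates as a function of x plus a function of y, so ∇phi=0 decouples.
∂phi/∂x = -4x(x - 4)(x + 4) = 0 at x ∈ {-4, 0, 4}; ∂phi/∂y = 15(y - 3)(y + 1)(y + 2)(y + 4) = 0 at y ∈ {-4, -2, -1, 3}.
The Hessian is diagonal: diag(phi_xx, phi_yy). Second derivatives: phi_xx(-4)=-128, phi_xx(0)=64, phi_xx(4)=-128; phi_yy(-4)=-630, phi_yy(-2)=150, phi_yy(-1)=-180, phi_yy(3)=2100.
Saddle points occur where the two diagonal entries have opposite signs: (-4, -2), (-4, 3), (0, -4), (0, -1), (4, -2), (4, 3). Count: 6.

6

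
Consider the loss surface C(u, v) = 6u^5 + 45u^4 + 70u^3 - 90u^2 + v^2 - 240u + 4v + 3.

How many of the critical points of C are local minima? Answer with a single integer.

2

C separates as a function of u plus a function of v, so ∇C=0 decouples.
∂C/∂u = 30(u - 1)(u + 1)(u + 2)(u + 4) = 0 at u ∈ {-4, -2, -1, 1}; ∂C/∂v = 2(v + 2) = 0 at v ∈ {-2}.
The Hessian is diagonal: diag(C_uu, C_vv). Second derivatives: C_uu(-4)=-900, C_uu(-2)=180, C_uu(-1)=-180, C_uu(1)=900; C_vv(-2)=2.
Local minima occur where both diagonal entries positive: (-2, -2), (1, -2). Count: 2.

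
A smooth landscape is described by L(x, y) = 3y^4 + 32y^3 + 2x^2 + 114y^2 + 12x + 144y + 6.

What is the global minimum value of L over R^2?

-71

L(x,y) separates as P(x) + Q(y) + 6, so its minimum is min P + min Q + 6.
P'(x) = 4x + 12 vanishes at x ∈ {-3}; Q'(y) = 12(y + 1)(y + 3)(y + 4) vanishes at y ∈ {-4, -3, -1}.
Local minima of P (where P''>0): P(-3)=-18. Local minima of Q: Q(-4)=-32, Q(-1)=-59.
So the global minimum of L is P(-3) + Q(-1) + 6 = -18 − 59 + 6 = -71, attained at (-3, -1).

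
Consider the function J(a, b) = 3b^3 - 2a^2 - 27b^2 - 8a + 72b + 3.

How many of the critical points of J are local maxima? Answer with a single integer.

1

J separates as a function of a plus a function of b, so ∇J=0 decouples.
∂J/∂a = -4(a + 2) = 0 at a ∈ {-2}; ∂J/∂b = 9(b - 4)(b - 2) = 0 at b ∈ {2, 4}.
The Hessian is diagonal: diag(J_aa, J_bb). Second derivatives: J_aa(-2)=-4; J_bb(2)=-18, J_bb(4)=18.
Local maxima occur where both diagonal entries negative: (-2, 2). Count: 1.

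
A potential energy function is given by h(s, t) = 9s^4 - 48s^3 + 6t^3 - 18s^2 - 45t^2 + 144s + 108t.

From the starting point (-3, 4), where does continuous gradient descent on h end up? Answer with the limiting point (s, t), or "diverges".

h is separable, so gradient descent decouples: s follows -∂h/∂s, t follows -∂h/∂t.
∂h/∂s = 36(s - 4)(s - 1)(s + 1); at s=-3 this is -2016, so s increases.
∂h/∂t = 18(t - 3)(t - 2); at t=4 this is 36, so t decreases.
s converges to its nearest critical value -1 (a local min of the s-part); t converges to 3. The iterate converges to (-1, 3).

(-1, 3)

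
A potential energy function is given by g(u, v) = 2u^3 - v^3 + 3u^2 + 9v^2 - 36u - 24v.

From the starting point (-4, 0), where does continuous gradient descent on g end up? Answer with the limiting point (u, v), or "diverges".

g is separable, so gradient descent decouples: u follows -∂g/∂u, v follows -∂g/∂v.
∂g/∂u = 6(u - 2)(u + 3); at u=-4 this is 36, so u decreases.
∂g/∂v = -3(v - 4)(v - 2); at v=0 this is -24, so v increases.
The u-coordinate has no critical point in that direction and runs off to infinity.

diverges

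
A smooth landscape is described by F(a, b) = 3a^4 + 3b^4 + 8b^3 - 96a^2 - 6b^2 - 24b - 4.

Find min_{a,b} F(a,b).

F(a,b) separates as P(a) + Q(b) − 4, so its minimum is min P + min Q − 4.
P'(a) = 12a(a - 4)(a + 4) vanishes at a ∈ {-4, 0, 4}; Q'(b) = 12(b - 1)(b + 1)(b + 2) vanishes at b ∈ {-2, -1, 1}.
Local minima of P (where P''>0): P(-4)=-768, P(4)=-768. Local minima of Q: Q(-2)=8, Q(1)=-19.
So the global minimum of F is P(-4) + Q(1) − 4 = -768 − 19 − 4 = -791, attained at (-4, 1).

-791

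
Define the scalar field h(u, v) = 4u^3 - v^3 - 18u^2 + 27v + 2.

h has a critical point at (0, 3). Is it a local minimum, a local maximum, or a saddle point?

local maximum

The mixed partial ∂²h/∂u∂v is 0, so the Hessian at any point is diag(h_uu, h_vv) = diag(12(2u - 3), -6v).
At (0, 3): H = diag(-36, -18).
Both eigenvalues are negative, so H is negative definite: a local maximum.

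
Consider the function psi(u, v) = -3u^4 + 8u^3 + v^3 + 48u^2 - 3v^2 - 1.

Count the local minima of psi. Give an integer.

psi separates as a function of u plus a function of v, so ∇psi=0 decouples.
∂psi/∂u = -12u(u - 4)(u + 2) = 0 at u ∈ {-2, 0, 4}; ∂psi/∂v = 3v(v - 2) = 0 at v ∈ {0, 2}.
The Hessian is diagonal: diag(psi_uu, psi_vv). Second derivatives: psi_uu(-2)=-144, psi_uu(0)=96, psi_uu(4)=-288; psi_vv(0)=-6, psi_vv(2)=6.
Local minima occur where both diagonal entries positive: (0, 2). Count: 1.

1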